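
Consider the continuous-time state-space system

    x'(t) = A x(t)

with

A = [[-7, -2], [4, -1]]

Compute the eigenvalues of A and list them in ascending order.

-5, -3

det(sI - A) = s^2 - (tr A)s + det A, with tr A = (-7) + (-1) = -8 and det A = (-7)·(-1) - (-2)·4 = 7 - (-8) = 15.
So p(s) = det(sI - A) = s^2 + 8s + 15.
Factor s^2 + 8s + 15: two numbers with sum -8 and product 15 are -3 and -5, so s^2 + 8s + 15 = (s + 3)(s + 5).
Hence p(s) = (s + 3) (s + 5), with roots -5, -3.
All eigenvalues have negative real part, so the system is asymptotically stable.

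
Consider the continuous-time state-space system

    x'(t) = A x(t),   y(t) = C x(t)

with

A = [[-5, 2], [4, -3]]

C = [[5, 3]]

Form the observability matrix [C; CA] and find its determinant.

44

CA = [[-13, 1]]
Observability matrix O = [C; CA] = [[5, 3], [-13, 1]]
det(O) = 5·1 - 3·(-13) = 5 - (-39) = 44
Since det(O) ≠ 0, rank(O) = 2 and the system is completely observable.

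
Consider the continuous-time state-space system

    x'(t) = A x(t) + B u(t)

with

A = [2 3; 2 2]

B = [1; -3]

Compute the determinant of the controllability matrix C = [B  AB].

AB = [[-7], [-4]]
Controllability matrix C = [B  AB] = [[1, -7], [-3, -4]]
det(C) = 1·(-4) - (-7)·(-3) = -4 - 21 = -25
Since det(C) ≠ 0, rank(C) = 2 and the system is completely controllable.

-25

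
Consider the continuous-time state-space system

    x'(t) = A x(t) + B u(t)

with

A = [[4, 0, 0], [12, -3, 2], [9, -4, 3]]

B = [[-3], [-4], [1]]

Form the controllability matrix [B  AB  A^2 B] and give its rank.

AB = [[-12], [-22], [-8]]
A^2B = [[-48], [-94], [-44]]
Controllability matrix C = [B  AB  A^2B] = [[-3, -12, -48], [-4, -22, -94], [1, -8, -44]]
The rows r1, r2, r3 of C are linearly dependent: 3·r1 - 2·r2 + r3 = 0 (check each entry), so rank(C) ≤ 2.
The 2×2 minor from rows 1, 2, columns 1, 2 is (-3)·(-22) - (-12)·(-4) = 66 - 48 = 18 ≠ 0, so rank(C) = 2.
rank(C) = 2 < n = 3, so the pair (A, B) is not completely controllable.

2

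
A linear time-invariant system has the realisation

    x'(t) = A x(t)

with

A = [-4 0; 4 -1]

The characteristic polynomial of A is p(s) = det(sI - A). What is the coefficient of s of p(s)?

For a 2×2 matrix, det(sI - A) = s^2 - (tr A)s + det A.
tr A = -5, det A = 4.
So p(s) = s^2 + 5s + 4.
The coefficient of s is 5.

5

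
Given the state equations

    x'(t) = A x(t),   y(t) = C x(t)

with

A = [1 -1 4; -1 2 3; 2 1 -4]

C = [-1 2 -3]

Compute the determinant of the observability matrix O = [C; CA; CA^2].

309

CA = [[-9, 2, 14]]
CA^2 = [[17, 27, -86]]
Observability matrix O = [C; CA; CA^2] = [[-1, 2, -3], [-9, 2, 14], [17, 27, -86]]
Expanding along the first row, det(O) = (-1)·(2·(-86) - 14·27) - 2·((-9)·(-86) - 14·17) + (-3)·((-9)·27 - 2·17) = (-1)·(-550) - 2·536 + (-3)·(-277) = 309
Since det(O) ≠ 0, rank(O) = 3 and the system is completely observable.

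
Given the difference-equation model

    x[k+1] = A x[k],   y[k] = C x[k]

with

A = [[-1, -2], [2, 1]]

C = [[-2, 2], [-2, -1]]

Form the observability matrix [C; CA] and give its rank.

CA = [[6, 6], [0, 3]]
Observability matrix O = [C; CA] = [[-2, 2], [-2, -1], [6, 6], [0, 3]]
Take the 2×2 submatrix of O formed by rows 1, 2: [[-2, 2], [-2, -1]]. Its determinant is (-2)·(-1) - 2·(-2) = 2 - (-4) = 6 ≠ 0.
So rank(O) ≥ 2; since O has 2 columns, rank(O) = 2.
rank(O) = 2 = n, so the pair (A, C) is completely observable.

2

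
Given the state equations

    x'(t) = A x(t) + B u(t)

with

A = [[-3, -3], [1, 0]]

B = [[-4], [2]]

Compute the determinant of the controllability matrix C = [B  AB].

4

AB = [[6], [-4]]
Controllability matrix C = [B  AB] = [[-4, 6], [2, -4]]
det(C) = (-4)·(-4) - 6·2 = 16 - 12 = 4
Since det(C) ≠ 0, rank(C) = 2 and the system is completely controllable.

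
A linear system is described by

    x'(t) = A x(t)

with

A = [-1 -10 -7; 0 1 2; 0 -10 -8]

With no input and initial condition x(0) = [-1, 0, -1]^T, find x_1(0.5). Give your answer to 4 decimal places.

det(sI - A) = s^3 - (tr A)s^2 + (M11 + M22 + M33)s - det A, where Mii is the 2×2 principal minor of A obtained by deleting row i and column i.
tr A = (-1) + 1 + (-8) = -8; M11 = 1·(-8) - 2·(-10) = -8 - (-20) = 12; M22 = (-1)·(-8) - (-7)·0 = 8 - 0 = 8; M33 = (-1)·1 - (-10)·0 = -1 - 0 = -1; sum of minors = 19.
det A = (-1)·(1·(-8) - 2·(-10)) - (-10)·(0·(-8) - 2·0) + (-7)·(0·(-10) - 1·0) = (-1)·12 - (-10)·0 + (-7)·0 = -12.
So p(s) = det(sI - A) = s^3 + 8s^2 + 19s + 12.
Rational-root test: any integer root divides 12. Testing small divisors, s = -1 works: p(-1) = -1 + 8 + (-19) + 12 = 0, so (s + 1) is a factor.
Dividing, p(s) = (s + 1)(s^2 + 7s + 12).
Factor s^2 + 7s + 12: two numbers with sum -7 and product 12 are -3 and -4, so s^2 + 7s + 12 = (s + 3)(s + 4).
Hence p(s) = (s + 1) (s + 3) (s + 4), with roots -4, -3, -1.
The eigenvalues -4, -3, -1 are distinct and real, so A is diagonalisable and x(t) = e^{At} x(0) = V diag(e^{λ_i t}) V^{-1} x(0), where the columns of V are the eigenvectors.
λ = -4: A - (-4)I = [[3, -10, -7], [0, 5, 2], [0, -10, -4]]. v must be orthogonal to every row; (row 1) × (row 2) = [15, -6, 15], so take v_1 = [5, -2, 5]^T.
λ = -3: A - (-3)I = [[2, -10, -7], [0, 4, 2], [0, -10, -5]]. v must be orthogonal to every row; (row 1) × (row 2) = [8, -4, 8], so take v_2 = [-2, 1, -2]^T.
λ = -1: A - (-1)I = [[0, -10, -7], [0, 2, 2], [0, -10, -7]]. v must be orthogonal to every row; (row 1) × (row 2) = [-6, 0, 0], so take v_3 = [1, 0, 0]^T.
V = [v_1 v_2 v_3] = [[5, -2, 1], [-2, 1, 0], [5, -2, 0]] has det V = -1, so V^{-1} = adj(V)/det V = [[0, 2, 1], [0, 5, 2], [1, 0, -1]].
Modal coordinates z(0) = V^{-1} x(0): 0·(-1) + 2·0 + 1·(-1) = -1; 0·(-1) + 5·0 + 2·(-1) = -2; 1·(-1) + 0·0 + (-1)·(-1) = 0; so z(0) = [-1, -2, 0]^T.
x_1(t) = Σ_i (v_i)_1 · z_i(0) · e^{λ_i t} (row 1 of V times the modal terms).
x_1(0.5) = 5·(-1)·e^{-4·0.5} + (-2)·(-2)·e^{-3·0.5} + 1·0·e^{-1·0.5} = (-5)·0.135335 + 4·0.223130 + 0·0.606531 = 0.2158.

0.2158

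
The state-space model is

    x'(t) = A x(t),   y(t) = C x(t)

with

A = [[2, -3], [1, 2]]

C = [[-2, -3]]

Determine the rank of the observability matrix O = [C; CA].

2

CA = [[-7, 0]]
Observability matrix O = [C; CA] = [[-2, -3], [-7, 0]]
det(O) = (-2)·0 - (-3)·(-7) = 0 - 21 = -21 ≠ 0, so rank(O) = 2.
rank(O) = 2 = n, so the pair (A, C) is completely observable.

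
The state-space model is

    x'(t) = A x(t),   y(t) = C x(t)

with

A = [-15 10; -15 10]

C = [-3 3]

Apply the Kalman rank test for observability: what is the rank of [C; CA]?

CA = [[0, 0]]
Observability matrix O = [C; CA] = [[-3, 3], [0, 0]]
Every row of O is a scalar multiple of row 1 = [-3, 3] (multipliers 1, 0), so the rows span a one-dimensional space.
O ≠ 0, hence rank(O) = 1.
rank(O) = 1 < n = 2, so the pair (A, C) is not completely observable.

1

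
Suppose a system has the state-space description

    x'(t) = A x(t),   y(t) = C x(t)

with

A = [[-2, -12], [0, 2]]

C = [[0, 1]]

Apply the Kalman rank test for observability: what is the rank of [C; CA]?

1

CA = [[0, 2]]
Observability matrix O = [C; CA] = [[0, 1], [0, 2]]
Every row of O is a scalar multiple of row 1 = [0, 1] (multipliers 1, 2), so the rows span a one-dimensional space.
O ≠ 0, hence rank(O) = 1.
rank(O) = 1 < n = 2, so the pair (A, C) is not completely observable.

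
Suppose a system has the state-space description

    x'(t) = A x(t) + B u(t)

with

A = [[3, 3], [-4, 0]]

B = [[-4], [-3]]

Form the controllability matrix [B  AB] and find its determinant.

-127

AB = [[-21], [16]]
Controllability matrix C = [B  AB] = [[-4, -21], [-3, 16]]
det(C) = (-4)·16 - (-21)·(-3) = -64 - 63 = -127
Since det(C) ≠ 0, rank(C) = 2 and the system is completely controllable.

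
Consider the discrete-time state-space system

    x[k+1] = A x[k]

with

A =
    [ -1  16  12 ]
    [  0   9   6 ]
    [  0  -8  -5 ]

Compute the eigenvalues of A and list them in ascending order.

-1, 1, 3

det(zI - A) = z^3 - (tr A)z^2 + (M11 + M22 + M33)z - det A, where Mii is the 2×2 principal minor of A obtained by deleting row i and column i.
tr A = (-1) + 9 + (-5) = 3; M11 = 9·(-5) - 6·(-8) = -45 - (-48) = 3; M22 = (-1)·(-5) - 12·0 = 5 - 0 = 5; M33 = (-1)·9 - 16·0 = -9 - 0 = -9; sum of minors = -1.
det A = (-1)·(9·(-5) - 6·(-8)) - 16·(0·(-5) - 6·0) + 12·(0·(-8) - 9·0) = (-1)·3 - 16·0 + 12·0 = -3.
So p(z) = det(zI - A) = z^3 - 3z^2 - z + 3.
Rational-root test: any integer root divides 3. Testing small divisors, z = -1 works: p(-1) = -1 + (-3) + 1 + 3 = 0, so (z + 1) is a factor.
Dividing, p(z) = (z + 1)(z^2 - 4z + 3).
Factor z^2 - 4z + 3: two numbers with sum 4 and product 3 are 3 and 1, so z^2 - 4z + 3 = (z - 3)(z - 1).
Hence p(z) = (z - 3) (z - 1) (z + 1), with roots -1, 1, 3.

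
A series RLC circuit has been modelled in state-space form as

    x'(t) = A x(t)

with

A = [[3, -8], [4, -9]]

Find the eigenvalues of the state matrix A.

-5, -1

det(sI - A) = s^2 - (tr A)s + det A, with tr A = 3 + (-9) = -6 and det A = 3·(-9) - (-8)·4 = -27 - (-32) = 5.
So p(s) = det(sI - A) = s^2 + 6s + 5.
Factor s^2 + 6s + 5: two numbers with sum -6 and product 5 are -1 and -5, so s^2 + 6s + 5 = (s + 1)(s + 5).
Hence p(s) = (s + 1) (s + 5), with roots -5, -1.
All eigenvalues have negative real part, so the system is asymptotically stable.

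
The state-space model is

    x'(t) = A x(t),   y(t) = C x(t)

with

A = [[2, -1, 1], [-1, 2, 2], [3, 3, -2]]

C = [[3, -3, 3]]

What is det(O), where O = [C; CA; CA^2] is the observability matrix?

CA = [[18, 0, -9]]
CA^2 = [[9, -45, 36]]
Observability matrix O = [C; CA; CA^2] = [[3, -3, 3], [18, 0, -9], [9, -45, 36]]
Expanding along the first row, det(O) = 3·(0·36 - (-9)·(-45)) - (-3)·(18·36 - (-9)·9) + 3·(18·(-45) - 0·9) = 3·(-405) - (-3)·729 + 3·(-810) = -1458
Since det(O) ≠ 0, rank(O) = 3 and the system is completely observable.

-1458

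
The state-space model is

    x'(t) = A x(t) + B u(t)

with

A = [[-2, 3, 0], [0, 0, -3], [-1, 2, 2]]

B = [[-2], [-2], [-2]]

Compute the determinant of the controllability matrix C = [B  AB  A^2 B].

352

AB = [[-2], [6], [-6]]
A^2B = [[22], [18], [2]]
Controllability matrix C = [B  AB  A^2B] = [[-2, -2, 22], [-2, 6, 18], [-2, -6, 2]]
Expanding along the first row, det(C) = (-2)·(6·2 - 18·(-6)) - (-2)·((-2)·2 - 18·(-2)) + 22·((-2)·(-6) - 6·(-2)) = (-2)·120 - (-2)·32 + 22·24 = 352
Since det(C) ≠ 0, rank(C) = 3 and the system is completely controllable.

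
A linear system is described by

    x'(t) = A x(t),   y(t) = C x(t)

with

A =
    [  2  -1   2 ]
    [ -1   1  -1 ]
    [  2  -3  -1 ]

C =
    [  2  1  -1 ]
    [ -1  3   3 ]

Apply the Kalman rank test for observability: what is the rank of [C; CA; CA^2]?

CA = [[1, 2, 4], [1, -5, -8]]
CA^2 = [[8, -11, -4], [-9, 18, 15]]
Observability matrix O = [C; CA; CA^2] = [[2, 1, -1], [-1, 3, 3], [1, 2, 4], [1, -5, -8], [8, -11, -4], [-9, 18, 15]]
Take the 3×3 submatrix of O formed by rows 1, 2, 3: [[2, 1, -1], [-1, 3, 3], [1, 2, 4]]. Its determinant is 2·(3·4 - 3·2) - 1·((-1)·4 - 3·1) + (-1)·((-1)·2 - 3·1) = 2·6 - 1·(-7) + (-1)·(-5) = 24 ≠ 0.
So rank(O) ≥ 3; since O has 3 columns, rank(O) = 3.
rank(O) = 3 = n, so the pair (A, C) is completely observable.

3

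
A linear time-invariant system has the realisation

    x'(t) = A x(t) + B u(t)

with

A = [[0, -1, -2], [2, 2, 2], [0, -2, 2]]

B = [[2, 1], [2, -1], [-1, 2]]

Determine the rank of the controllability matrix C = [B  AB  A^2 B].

3

AB = [[0, -3], [6, 4], [-6, 6]]
A^2B = [[6, -16], [0, 14], [-24, 4]]
Controllability matrix C = [B  AB  A^2B] = [[2, 1, 0, -3, 6, -16], [2, -1, 6, 4, 0, 14], [-1, 2, -6, 6, -24, 4]]
Take the 3×3 submatrix of C formed by columns 1, 2, 3: [[2, 1, 0], [2, -1, 6], [-1, 2, -6]]. Its determinant is 2·((-1)·(-6) - 6·2) - 1·(2·(-6) - 6·(-1)) + 0·(2·2 - (-1)·(-1)) = 2·(-6) - 1·(-6) + 0·3 = -6 ≠ 0.
So rank(C) ≥ 3; since C has 3 rows, rank(C) = 3.
rank(C) = 3 = n, so the pair (A, B) is completely controllable.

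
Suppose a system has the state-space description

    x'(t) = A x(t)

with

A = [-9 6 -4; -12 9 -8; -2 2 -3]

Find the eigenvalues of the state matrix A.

det(sI - A) = s^3 - (tr A)s^2 + (M11 + M22 + M33)s - det A, where Mii is the 2×2 principal minor of A obtained by deleting row i and column i.
tr A = (-9) + 9 + (-3) = -3; M11 = 9·(-3) - (-8)·2 = -27 - (-16) = -11; M22 = (-9)·(-3) - (-4)·(-2) = 27 - 8 = 19; M33 = (-9)·9 - 6·(-12) = -81 - (-72) = -9; sum of minors = -1.
det A = (-9)·(9·(-3) - (-8)·2) - 6·((-12)·(-3) - (-8)·(-2)) + (-4)·((-12)·2 - 9·(-2)) = (-9)·(-11) - 6·20 + (-4)·(-6) = 3.
So p(s) = det(sI - A) = s^3 + 3s^2 - s - 3.
Rational-root test: any integer root divides -3. Testing small divisors, s = -1 works: p(-1) = -1 + 3 + 1 + (-3) = 0, so (s + 1) is a factor.
Dividing, p(s) = (s + 1)(s^2 + 2s - 3).
Factor s^2 + 2s - 3: two numbers with sum -2 and product -3 are 1 and -3, so s^2 + 2s - 3 = (s - 1)(s + 3).
Hence p(s) = (s - 1) (s + 1) (s + 3), with roots -3, -1, 1.
At least one eigenvalue has non-negative real part, so the system is not asymptotically stable.

-3, -1, 1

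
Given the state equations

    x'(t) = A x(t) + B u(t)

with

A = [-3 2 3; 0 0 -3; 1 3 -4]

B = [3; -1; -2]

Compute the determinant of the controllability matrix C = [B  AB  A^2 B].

77

AB = [[-17], [6], [8]]
A^2B = [[87], [-24], [-31]]
Controllability matrix C = [B  AB  A^2B] = [[3, -17, 87], [-1, 6, -24], [-2, 8, -31]]
Expanding along the first row, det(C) = 3·(6·(-31) - (-24)·8) - (-17)·((-1)·(-31) - (-24)·(-2)) + 87·((-1)·8 - 6·(-2)) = 3·6 - (-17)·(-17) + 87·4 = 77
Since det(C) ≠ 0, rank(C) = 3 and the system is completely controllable.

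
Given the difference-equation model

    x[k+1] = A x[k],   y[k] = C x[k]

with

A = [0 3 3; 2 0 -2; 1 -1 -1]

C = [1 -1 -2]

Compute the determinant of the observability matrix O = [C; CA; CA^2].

3

CA = [[-4, 5, 7]]
CA^2 = [[17, -19, -29]]
Observability matrix O = [C; CA; CA^2] = [[1, -1, -2], [-4, 5, 7], [17, -19, -29]]
Expanding along the first row, det(O) = 1·(5·(-29) - 7·(-19)) - (-1)·((-4)·(-29) - 7·17) + (-2)·((-4)·(-19) - 5·17) = 1·(-12) - (-1)·(-3) + (-2)·(-9) = 3
Since det(O) ≠ 0, rank(O) = 3 and the system is completely observable.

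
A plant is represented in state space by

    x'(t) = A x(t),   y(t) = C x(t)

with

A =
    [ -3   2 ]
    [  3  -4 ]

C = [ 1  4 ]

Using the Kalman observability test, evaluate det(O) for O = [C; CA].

CA = [[9, -14]]
Observability matrix O = [C; CA] = [[1, 4], [9, -14]]
det(O) = 1·(-14) - 4·9 = -14 - 36 = -50
Since det(O) ≠ 0, rank(O) = 2 and the system is completely observable.

-50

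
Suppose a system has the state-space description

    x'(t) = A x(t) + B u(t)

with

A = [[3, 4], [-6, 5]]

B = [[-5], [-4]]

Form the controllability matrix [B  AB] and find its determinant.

-174

AB = [[-31], [10]]
Controllability matrix C = [B  AB] = [[-5, -31], [-4, 10]]
det(C) = (-5)·10 - (-31)·(-4) = -50 - 124 = -174
Since det(C) ≠ 0, rank(C) = 2 and the system is completely controllable.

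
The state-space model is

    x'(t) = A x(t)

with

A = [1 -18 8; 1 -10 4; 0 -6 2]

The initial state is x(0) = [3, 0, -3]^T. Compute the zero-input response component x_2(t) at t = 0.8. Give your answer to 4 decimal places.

-1.2257

det(sI - A) = s^3 - (tr A)s^2 + (M11 + M22 + M33)s - det A, where Mii is the 2×2 principal minor of A obtained by deleting row i and column i.
tr A = 1 + (-10) + 2 = -7; M11 = (-10)·2 - 4·(-6) = -20 - (-24) = 4; M22 = 1·2 - 8·0 = 2 - 0 = 2; M33 = 1·(-10) - (-18)·1 = -10 - (-18) = 8; sum of minors = 14.
det A = 1·((-10)·2 - 4·(-6)) - (-18)·(1·2 - 4·0) + 8·(1·(-6) - (-10)·0) = 1·4 - (-18)·2 + 8·(-6) = -8.
So p(s) = det(sI - A) = s^3 + 7s^2 + 14s + 8.
Rational-root test: any integer root divides 8. Testing small divisors, s = -1 works: p(-1) = -1 + 7 + (-14) + 8 = 0, so (s + 1) is a factor.
Dividing, p(s) = (s + 1)(s^2 + 6s + 8).
Factor s^2 + 6s + 8: two numbers with sum -6 and product 8 are -2 and -4, so s^2 + 6s + 8 = (s + 2)(s + 4).
Hence p(s) = (s + 1) (s + 2) (s + 4), with roots -4, -2, -1.
The eigenvalues -4, -2, -1 are distinct and real, so A is diagonalisable and x(t) = e^{At} x(0) = V diag(e^{λ_i t}) V^{-1} x(0), where the columns of V are the eigenvectors.
λ = -4: A - (-4)I = [[5, -18, 8], [1, -6, 4], [0, -6, 6]]. v must be orthogonal to every row; (row 1) × (row 2) = [-24, -12, -12], so take v_1 = [2, 1, 1]^T.
λ = -2: A - (-2)I = [[3, -18, 8], [1, -8, 4], [0, -6, 4]]. v must be orthogonal to every row; (row 1) × (row 2) = [-8, -4, -6], so take v_2 = [4, 2, 3]^T.
λ = -1: A - (-1)I = [[2, -18, 8], [1, -9, 4], [0, -6, 3]]. v must be orthogonal to every row; (row 1) × (row 3) = [-6, -6, -12], so take v_3 = [1, 1, 2]^T.
V = [v_1 v_2 v_3] = [[2, 4, 1], [1, 2, 1], [1, 3, 2]] has det V = -1, so V^{-1} = adj(V)/det V = [[-1, 5, -2], [1, -3, 1], [-1, 2, 0]].
Modal coordinates z(0) = V^{-1} x(0): (-1)·3 + 5·0 + (-2)·(-3) = 3; 1·3 + (-3)·0 + 1·(-3) = 0; (-1)·3 + 2·0 + 0·(-3) = -3; so z(0) = [3, 0, -3]^T.
x_2(t) = Σ_i (v_i)_2 · z_i(0) · e^{λ_i t} (row 2 of V times the modal terms).
x_2(0.8) = 1·3·e^{-4·0.8} + 2·0·e^{-2·0.8} + 1·(-3)·e^{-1·0.8} = 3·0.040762 + 0·0.201897 + (-3)·0.449329 = -1.2257.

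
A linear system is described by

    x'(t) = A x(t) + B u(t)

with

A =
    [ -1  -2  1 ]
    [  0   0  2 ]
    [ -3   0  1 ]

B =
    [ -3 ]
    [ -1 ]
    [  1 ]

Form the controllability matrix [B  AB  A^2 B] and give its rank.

AB = [[6], [2], [10]]
A^2B = [[0], [20], [-8]]
Controllability matrix C = [B  AB  A^2B] = [[-3, 6, 0], [-1, 2, 20], [1, 10, -8]]
det(C) = (-3)·(2·(-8) - 20·10) - 6·((-1)·(-8) - 20·1) + 0·((-1)·10 - 2·1) = (-3)·(-216) - 6·(-12) + 0·(-12) = 720 ≠ 0, so rank(C) = 3.
rank(C) = 3 = n, so the pair (A, B) is completely controllable.

3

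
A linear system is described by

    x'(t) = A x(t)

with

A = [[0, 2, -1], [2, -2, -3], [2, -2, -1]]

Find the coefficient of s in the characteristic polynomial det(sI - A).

Expand det(sI - A) for the 3×3 matrix.
p(s) = s^3 + 3s^2 - 6s + 8.
(Check: constant term = det(-A) = (-1)^3 det A = 8; coefficient of s^2 = -tr A = 3.)
The coefficient of s is -6.

-6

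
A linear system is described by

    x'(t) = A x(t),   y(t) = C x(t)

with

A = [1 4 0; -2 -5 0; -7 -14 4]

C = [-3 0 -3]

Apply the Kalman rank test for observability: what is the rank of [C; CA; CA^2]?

CA = [[18, 30, -12]]
CA^2 = [[42, 90, -48]]
Observability matrix O = [C; CA; CA^2] = [[-3, 0, -3], [18, 30, -12], [42, 90, -48]]
The columns c1, c2, c3 of O are linearly dependent: -c1 + c2 + c3 = 0 (check each entry), so rank(O) ≤ 2.
The 2×2 minor from rows 1, 2, columns 1, 2 is (-3)·30 - 0·18 = -90 - 0 = -90 ≠ 0, so rank(O) = 2.
rank(O) = 2 < n = 3, so the pair (A, C) is not completely observable.

2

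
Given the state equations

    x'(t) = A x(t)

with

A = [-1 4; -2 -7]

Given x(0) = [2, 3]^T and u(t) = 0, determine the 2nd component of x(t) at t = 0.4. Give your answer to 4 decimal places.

det(sI - A) = s^2 - (tr A)s + det A, with tr A = (-1) + (-7) = -8 and det A = (-1)·(-7) - 4·(-2) = 7 - (-8) = 15.
So p(s) = det(sI - A) = s^2 + 8s + 15.
Factor s^2 + 8s + 15: two numbers with sum -8 and product 15 are -3 and -5, so s^2 + 8s + 15 = (s + 3)(s + 5).
Hence p(s) = (s + 3) (s + 5), with roots -5, -3.
The eigenvalues -5, -3 are distinct and real, so A is diagonalisable and x(t) = e^{At} x(0) = V diag(e^{λ_i t}) V^{-1} x(0), where the columns of V are the eigenvectors.
λ = -5: A - (-5)I = [[4, 4], [-2, -2]]. Row 1 gives 4·v1 + 4·v2 = 0, so take v_1 = [-1, 1]^T.
λ = -3: A - (-3)I = [[2, 4], [-2, -4]]. Row 1 gives 2·v1 + 4·v2 = 0, so take v_2 = [-2, 1]^T.
V = [v_1 v_2] = [[-1, -2], [1, 1]] has det V = 1, so V^{-1} = adj(V)/det V = [[1, 2], [-1, -1]].
Modal coordinates z(0) = V^{-1} x(0): 1·2 + 2·3 = 8; (-1)·2 + (-1)·3 = -5; so z(0) = [8, -5]^T.
x_2(t) = Σ_i (v_i)_2 · z_i(0) · e^{λ_i t} (row 2 of V times the modal terms).
x_2(0.4) = 1·8·e^{-5·0.4} + 1·(-5)·e^{-3·0.4} = 8·0.135335 + (-5)·0.301194 = -0.4233.

-0.4233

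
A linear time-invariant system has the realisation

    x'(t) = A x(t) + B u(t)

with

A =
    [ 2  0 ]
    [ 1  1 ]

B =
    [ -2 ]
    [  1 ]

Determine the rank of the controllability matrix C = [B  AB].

AB = [[-4], [-1]]
Controllability matrix C = [B  AB] = [[-2, -4], [1, -1]]
det(C) = (-2)·(-1) - (-4)·1 = 2 - (-4) = 6 ≠ 0, so rank(C) = 2.
rank(C) = 2 = n, so the pair (A, B) is completely controllable.

2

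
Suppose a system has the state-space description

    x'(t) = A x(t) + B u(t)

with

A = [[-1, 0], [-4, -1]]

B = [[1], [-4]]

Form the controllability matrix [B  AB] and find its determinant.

AB = [[-1], [0]]
Controllability matrix C = [B  AB] = [[1, -1], [-4, 0]]
det(C) = 1·0 - (-1)·(-4) = 0 - 4 = -4
Since det(C) ≠ 0, rank(C) = 2 and the system is completely controllable.

-4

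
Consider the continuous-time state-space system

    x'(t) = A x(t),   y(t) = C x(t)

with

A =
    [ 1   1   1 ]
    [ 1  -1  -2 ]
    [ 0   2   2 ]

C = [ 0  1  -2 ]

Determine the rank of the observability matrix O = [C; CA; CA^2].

3

CA = [[1, -5, -6]]
CA^2 = [[-4, -6, -1]]
Observability matrix O = [C; CA; CA^2] = [[0, 1, -2], [1, -5, -6], [-4, -6, -1]]
det(O) = 0·((-5)·(-1) - (-6)·(-6)) - 1·(1·(-1) - (-6)·(-4)) + (-2)·(1·(-6) - (-5)·(-4)) = 0·(-31) - 1·(-25) + (-2)·(-26) = 77 ≠ 0, so rank(O) = 3.
rank(O) = 3 = n, so the pair (A, C) is completely observable.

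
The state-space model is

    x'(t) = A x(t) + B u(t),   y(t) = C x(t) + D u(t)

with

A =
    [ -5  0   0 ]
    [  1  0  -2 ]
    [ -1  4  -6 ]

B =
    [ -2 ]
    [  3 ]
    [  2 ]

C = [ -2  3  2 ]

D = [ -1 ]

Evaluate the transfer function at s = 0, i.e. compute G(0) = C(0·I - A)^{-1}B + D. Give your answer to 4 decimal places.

6.4500

G(0) = C(-A)^{-1}B + D = -C A^{-1} B + D.
det A = -40, so A^{-1} = (1/-40)·adj(A) = [[-1/5, 0, 0], [-1/5, -3/4, 1/4], [-1/10, -1/2, 0]]
A^{-1} B = [2/5, -27/20, -13/10]^T
C A^{-1} B = -149/20
G(0) = D - C A^{-1} B = -1 - (-149/20) = 129/20 ≈ 6.4500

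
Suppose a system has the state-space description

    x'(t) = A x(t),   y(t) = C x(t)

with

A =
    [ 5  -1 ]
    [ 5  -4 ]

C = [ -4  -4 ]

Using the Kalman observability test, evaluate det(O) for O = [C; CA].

CA = [[-40, 20]]
Observability matrix O = [C; CA] = [[-4, -4], [-40, 20]]
det(O) = (-4)·20 - (-4)·(-40) = -80 - 160 = -240
Since det(O) ≠ 0, rank(O) = 2 and the system is completely observable.

-240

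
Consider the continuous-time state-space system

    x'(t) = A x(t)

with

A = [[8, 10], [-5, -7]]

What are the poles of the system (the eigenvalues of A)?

det(sI - A) = s^2 - (tr A)s + det A, with tr A = 8 + (-7) = 1 and det A = 8·(-7) - 10·(-5) = -56 - (-50) = -6.
So p(s) = det(sI - A) = s^2 - s - 6.
Factor s^2 - s - 6: two numbers with sum 1 and product -6 are 3 and -2, so s^2 - s - 6 = (s - 3)(s + 2).
Hence p(s) = (s - 3) (s + 2), with roots -2, 3.
At least one eigenvalue has non-negative real part, so the system is not asymptotically stable.

-2, 3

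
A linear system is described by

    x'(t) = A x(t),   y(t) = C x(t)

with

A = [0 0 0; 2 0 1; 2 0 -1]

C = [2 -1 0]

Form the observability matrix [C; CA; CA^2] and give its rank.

3

CA = [[-2, 0, -1]]
CA^2 = [[-2, 0, 1]]
Observability matrix O = [C; CA; CA^2] = [[2, -1, 0], [-2, 0, -1], [-2, 0, 1]]
det(O) = 2·(0·1 - (-1)·0) - (-1)·((-2)·1 - (-1)·(-2)) + 0·((-2)·0 - 0·(-2)) = 2·0 - (-1)·(-4) + 0·0 = -4 ≠ 0, so rank(O) = 3.
rank(O) = 3 = n, so the pair (A, C) is completely observable.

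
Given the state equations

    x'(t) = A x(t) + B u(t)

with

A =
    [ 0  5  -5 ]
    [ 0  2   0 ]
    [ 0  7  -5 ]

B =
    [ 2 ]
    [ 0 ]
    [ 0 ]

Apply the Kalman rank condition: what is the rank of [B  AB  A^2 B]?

AB = [[0], [0], [0]]
A^2B = [[0], [0], [0]]
Controllability matrix C = [B  AB  A^2B] = [[2, 0, 0], [0, 0, 0], [0, 0, 0]]
Every column of C is a scalar multiple of column 1 = [2, 0, 0] (multipliers 1, 0, 0), so the columns span a one-dimensional space.
C ≠ 0, hence rank(C) = 1.
rank(C) = 1 < n = 3, so the pair (A, B) is not completely controllable.

1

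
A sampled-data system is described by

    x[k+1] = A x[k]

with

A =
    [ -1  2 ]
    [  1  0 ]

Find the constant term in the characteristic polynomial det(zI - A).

-2

For a 2×2 matrix, det(zI - A) = z^2 - (tr A)z + det A.
tr A = -1, det A = -2.
So p(z) = z^2 + z - 2.
The constant term is -2.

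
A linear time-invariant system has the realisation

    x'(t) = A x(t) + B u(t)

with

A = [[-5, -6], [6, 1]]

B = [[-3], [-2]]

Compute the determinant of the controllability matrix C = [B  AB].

114

AB = [[27], [-20]]
Controllability matrix C = [B  AB] = [[-3, 27], [-2, -20]]
det(C) = (-3)·(-20) - 27·(-2) = 60 - (-54) = 114
Since det(C) ≠ 0, rank(C) = 2 and the system is completely controllable.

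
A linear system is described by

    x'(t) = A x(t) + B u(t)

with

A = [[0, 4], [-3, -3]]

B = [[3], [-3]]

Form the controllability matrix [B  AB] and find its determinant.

AB = [[-12], [0]]
Controllability matrix C = [B  AB] = [[3, -12], [-3, 0]]
det(C) = 3·0 - (-12)·(-3) = 0 - 36 = -36
Since det(C) ≠ 0, rank(C) = 2 and the system is completely controllable.

-36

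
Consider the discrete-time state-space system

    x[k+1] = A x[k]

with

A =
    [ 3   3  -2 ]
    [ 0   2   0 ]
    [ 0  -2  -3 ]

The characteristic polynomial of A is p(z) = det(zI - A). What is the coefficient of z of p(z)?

Expand det(zI - A) for the 3×3 matrix.
p(z) = z^3 - 2z^2 - 9z + 18.
(Check: constant term = det(-A) = (-1)^3 det A = 18; coefficient of z^2 = -tr A = -2.)
The coefficient of z is -9.

-9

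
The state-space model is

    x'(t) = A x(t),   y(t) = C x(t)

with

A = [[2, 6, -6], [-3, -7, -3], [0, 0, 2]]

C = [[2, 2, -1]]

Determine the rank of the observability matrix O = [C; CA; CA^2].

CA = [[-2, -2, -20]]
CA^2 = [[2, 2, -22]]
Observability matrix O = [C; CA; CA^2] = [[2, 2, -1], [-2, -2, -20], [2, 2, -22]]
The columns c1, c2, c3 of O are linearly dependent: -c1 + c2 = 0 (check each entry), so rank(O) ≤ 2.
The 2×2 minor from rows 1, 2, columns 1, 3 is 2·(-20) - (-1)·(-2) = -40 - 2 = -42 ≠ 0, so rank(O) = 2.
rank(O) = 2 < n = 3, so the pair (A, C) is not completely observable.

2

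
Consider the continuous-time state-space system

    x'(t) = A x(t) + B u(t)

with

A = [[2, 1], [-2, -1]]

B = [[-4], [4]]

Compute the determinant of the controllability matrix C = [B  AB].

AB = [[-4], [4]]
Controllability matrix C = [B  AB] = [[-4, -4], [4, 4]]
det(C) = (-4)·4 - (-4)·4 = -16 - (-16) = 0
Since det(C) = 0, rank(C) < 2 and the system is not completely controllable.

0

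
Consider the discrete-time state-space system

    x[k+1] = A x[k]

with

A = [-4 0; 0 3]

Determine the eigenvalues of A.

-4, 3

det(zI - A) = z^2 - (tr A)z + det A, with tr A = (-4) + 3 = -1 and det A = (-4)·3 - 0·0 = -12 - 0 = -12.
So p(z) = det(zI - A) = z^2 + z - 12.
Factor z^2 + z - 12: two numbers with sum -1 and product -12 are 3 and -4, so z^2 + z - 12 = (z - 3)(z + 4).
Hence p(z) = (z - 3) (z + 4), with roots -4, 3.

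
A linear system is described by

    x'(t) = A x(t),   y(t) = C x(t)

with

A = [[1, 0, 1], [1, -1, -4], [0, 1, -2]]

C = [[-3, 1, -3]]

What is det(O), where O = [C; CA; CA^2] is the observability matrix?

311

CA = [[-2, -4, -1]]
CA^2 = [[-6, 3, 16]]
Observability matrix O = [C; CA; CA^2] = [[-3, 1, -3], [-2, -4, -1], [-6, 3, 16]]
Expanding along the first row, det(O) = (-3)·((-4)·16 - (-1)·3) - 1·((-2)·16 - (-1)·(-6)) + (-3)·((-2)·3 - (-4)·(-6)) = (-3)·(-61) - 1·(-38) + (-3)·(-30) = 311
Since det(O) ≠ 0, rank(O) = 3 and the system is completely observable.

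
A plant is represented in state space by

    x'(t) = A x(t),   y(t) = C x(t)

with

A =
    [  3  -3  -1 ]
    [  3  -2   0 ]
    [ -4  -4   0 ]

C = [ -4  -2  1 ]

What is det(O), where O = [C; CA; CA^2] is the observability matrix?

-1260

CA = [[-22, 12, 4]]
CA^2 = [[-46, 26, 22]]
Observability matrix O = [C; CA; CA^2] = [[-4, -2, 1], [-22, 12, 4], [-46, 26, 22]]
Expanding along the first row, det(O) = (-4)·(12·22 - 4·26) - (-2)·((-22)·22 - 4·(-46)) + 1·((-22)·26 - 12·(-46)) = (-4)·160 - (-2)·(-300) + 1·(-20) = -1260
Since det(O) ≠ 0, rank(O) = 3 and the system is completely observable.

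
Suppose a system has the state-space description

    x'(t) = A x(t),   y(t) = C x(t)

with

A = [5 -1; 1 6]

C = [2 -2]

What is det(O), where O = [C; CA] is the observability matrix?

-12

CA = [[8, -14]]
Observability matrix O = [C; CA] = [[2, -2], [8, -14]]
det(O) = 2·(-14) - (-2)·8 = -28 - (-16) = -12
Since det(O) ≠ 0, rank(O) = 2 and the system is completely observable.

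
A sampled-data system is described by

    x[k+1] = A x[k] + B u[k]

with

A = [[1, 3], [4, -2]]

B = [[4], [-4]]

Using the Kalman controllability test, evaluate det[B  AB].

64

AB = [[-8], [24]]
Controllability matrix C = [B  AB] = [[4, -8], [-4, 24]]
det(C) = 4·24 - (-8)·(-4) = 96 - 32 = 64
Since det(C) ≠ 0, rank(C) = 2 and the system is completely controllable.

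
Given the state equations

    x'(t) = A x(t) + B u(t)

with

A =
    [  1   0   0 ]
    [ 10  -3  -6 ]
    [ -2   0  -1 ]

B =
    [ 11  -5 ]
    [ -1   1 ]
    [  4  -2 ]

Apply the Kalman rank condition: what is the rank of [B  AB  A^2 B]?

AB = [[11, -5], [89, -41], [-26, 12]]
A^2B = [[11, -5], [-1, 1], [4, -2]]
Controllability matrix C = [B  AB  A^2B] = [[11, -5, 11, -5, 11, -5], [-1, 1, 89, -41, -1, 1], [4, -2, -26, 12, 4, -2]]
The rows r1, r2, r3 of C are linearly dependent: -r1 + r2 + 3·r3 = 0 (check each entry), so rank(C) ≤ 2.
The 2×2 minor from rows 1, 2, columns 1, 2 is 11·1 - (-5)·(-1) = 11 - 5 = 6 ≠ 0, so rank(C) = 2.
rank(C) = 2 < n = 3, so the pair (A, B) is not completely controllable.

2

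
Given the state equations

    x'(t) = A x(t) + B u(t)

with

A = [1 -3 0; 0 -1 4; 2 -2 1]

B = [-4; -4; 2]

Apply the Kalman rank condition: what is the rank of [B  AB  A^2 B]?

3

AB = [[8], [12], [2]]
A^2B = [[-28], [-4], [-6]]
Controllability matrix C = [B  AB  A^2B] = [[-4, 8, -28], [-4, 12, -4], [2, 2, -6]]
det(C) = (-4)·(12·(-6) - (-4)·2) - 8·((-4)·(-6) - (-4)·2) + (-28)·((-4)·2 - 12·2) = (-4)·(-64) - 8·32 + (-28)·(-32) = 896 ≠ 0, so rank(C) = 3.
rank(C) = 3 = n, so the pair (A, B) is completely controllable.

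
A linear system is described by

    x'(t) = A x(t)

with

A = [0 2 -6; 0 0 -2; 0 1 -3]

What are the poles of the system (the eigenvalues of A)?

det(sI - A) = s^3 - (tr A)s^2 + (M11 + M22 + M33)s - det A, where Mii is the 2×2 principal minor of A obtained by deleting row i and column i.
tr A = 0 + 0 + (-3) = -3; M11 = 0·(-3) - (-2)·1 = 0 - (-2) = 2; M22 = 0·(-3) - (-6)·0 = 0 - 0 = 0; M33 = 0·0 - 2·0 = 0 - 0 = 0; sum of minors = 2.
det A = 0·(0·(-3) - (-2)·1) - 2·(0·(-3) - (-2)·0) + (-6)·(0·1 - 0·0) = 0·2 - 2·0 + (-6)·0 = 0.
So p(s) = det(sI - A) = s^3 + 3s^2 + 2s.
The constant term is 0, so p(s) = s(s^2 + 3s + 2).
Factor s^2 + 3s + 2: two numbers with sum -3 and product 2 are -1 and -2, so s^2 + 3s + 2 = (s + 1)(s + 2).
Hence p(s) = s (s + 1) (s + 2), with roots -2, -1, 0.
At least one eigenvalue has non-negative real part, so the system is not asymptotically stable.

-2, -1, 0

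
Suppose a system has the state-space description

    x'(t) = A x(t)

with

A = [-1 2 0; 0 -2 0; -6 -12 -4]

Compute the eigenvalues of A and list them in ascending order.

det(sI - A) = s^3 - (tr A)s^2 + (M11 + M22 + M33)s - det A, where Mii is the 2×2 principal minor of A obtained by deleting row i and column i.
tr A = (-1) + (-2) + (-4) = -7; M11 = (-2)·(-4) - 0·(-12) = 8 - 0 = 8; M22 = (-1)·(-4) - 0·(-6) = 4 - 0 = 4; M33 = (-1)·(-2) - 2·0 = 2 - 0 = 2; sum of minors = 14.
det A = (-1)·((-2)·(-4) - 0·(-12)) - 2·(0·(-4) - 0·(-6)) + 0·(0·(-12) - (-2)·(-6)) = (-1)·8 - 2·0 + 0·(-12) = -8.
So p(s) = det(sI - A) = s^3 + 7s^2 + 14s + 8.
Rational-root test: any integer root divides 8. Testing small divisors, s = -1 works: p(-1) = -1 + 7 + (-14) + 8 = 0, so (s + 1) is a factor.
Dividing, p(s) = (s + 1)(s^2 + 6s + 8).
Factor s^2 + 6s + 8: two numbers with sum -6 and product 8 are -2 and -4, so s^2 + 6s + 8 = (s + 2)(s + 4).
Hence p(s) = (s + 1) (s + 2) (s + 4), with roots -4, -2, -1.
All eigenvalues have negative real part, so the system is asymptotically stable.

-4, -2, -1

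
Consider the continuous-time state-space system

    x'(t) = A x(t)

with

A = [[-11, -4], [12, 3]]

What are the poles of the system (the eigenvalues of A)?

det(sI - A) = s^2 - (tr A)s + det A, with tr A = (-11) + 3 = -8 and det A = (-11)·3 - (-4)·12 = -33 - (-48) = 15.
So p(s) = det(sI - A) = s^2 + 8s + 15.
Factor s^2 + 8s + 15: two numbers with sum -8 and product 15 are -3 and -5, so s^2 + 8s + 15 = (s + 3)(s + 5).
Hence p(s) = (s + 3) (s + 5), with roots -5, -3.
All eigenvalues have negative real part, so the system is asymptotically stable.

-5, -3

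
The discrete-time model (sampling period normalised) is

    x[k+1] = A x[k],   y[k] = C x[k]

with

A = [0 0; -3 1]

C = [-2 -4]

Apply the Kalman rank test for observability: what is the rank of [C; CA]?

2

CA = [[12, -4]]
Observability matrix O = [C; CA] = [[-2, -4], [12, -4]]
det(O) = (-2)·(-4) - (-4)·12 = 8 - (-48) = 56 ≠ 0, so rank(O) = 2.
rank(O) = 2 = n, so the pair (A, C) is completely observable.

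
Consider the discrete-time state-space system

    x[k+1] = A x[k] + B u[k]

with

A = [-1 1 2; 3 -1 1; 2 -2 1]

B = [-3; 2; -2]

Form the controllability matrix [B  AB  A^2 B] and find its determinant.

AB = [[1], [-13], [-12]]
A^2B = [[-38], [4], [16]]
Controllability matrix C = [B  AB  A^2B] = [[-3, 1, -38], [2, -13, 4], [-2, -12, 16]]
Expanding along the first row, det(C) = (-3)·((-13)·16 - 4·(-12)) - 1·(2·16 - 4·(-2)) + (-38)·(2·(-12) - (-13)·(-2)) = (-3)·(-160) - 1·40 + (-38)·(-50) = 2340
Since det(C) ≠ 0, rank(C) = 3 and the system is completely controllable.

2340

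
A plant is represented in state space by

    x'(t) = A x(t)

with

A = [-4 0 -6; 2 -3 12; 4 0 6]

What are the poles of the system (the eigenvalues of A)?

det(sI - A) = s^3 - (tr A)s^2 + (M11 + M22 + M33)s - det A, where Mii is the 2×2 principal minor of A obtained by deleting row i and column i.
tr A = (-4) + (-3) + 6 = -1; M11 = (-3)·6 - 12·0 = -18 - 0 = -18; M22 = (-4)·6 - (-6)·4 = -24 - (-24) = 0; M33 = (-4)·(-3) - 0·2 = 12 - 0 = 12; sum of minors = -6.
det A = (-4)·((-3)·6 - 12·0) - 0·(2·6 - 12·4) + (-6)·(2·0 - (-3)·4) = (-4)·(-18) - 0·(-36) + (-6)·12 = 0.
So p(s) = det(sI - A) = s^3 + s^2 - 6s.
The constant term is 0, so p(s) = s(s^2 + s - 6).
Factor s^2 + s - 6: two numbers with sum -1 and product -6 are 2 and -3, so s^2 + s - 6 = (s - 2)(s + 3).
Hence p(s) = s (s - 2) (s + 3), with roots -3, 0, 2.
At least one eigenvalue has non-negative real part, so the system is not asymptotically stable.

-3, 0, 2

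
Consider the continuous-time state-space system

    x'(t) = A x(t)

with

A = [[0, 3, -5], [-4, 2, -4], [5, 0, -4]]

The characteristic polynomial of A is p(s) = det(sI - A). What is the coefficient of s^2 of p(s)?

2

Expand det(sI - A) for the 3×3 matrix.
p(s) = s^3 + 2s^2 + 29s + 58.
(Check: constant term = det(-A) = (-1)^3 det A = 58; coefficient of s^2 = -tr A = 2.)
The coefficient of s^2 is 2.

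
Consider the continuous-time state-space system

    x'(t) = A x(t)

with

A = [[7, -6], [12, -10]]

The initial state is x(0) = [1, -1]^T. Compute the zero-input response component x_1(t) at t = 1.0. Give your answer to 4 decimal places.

3.6235

det(sI - A) = s^2 - (tr A)s + det A, with tr A = 7 + (-10) = -3 and det A = 7·(-10) - (-6)·12 = -70 - (-72) = 2.
So p(s) = det(sI - A) = s^2 + 3s + 2.
Factor s^2 + 3s + 2: two numbers with sum -3 and product 2 are -1 and -2, so s^2 + 3s + 2 = (s + 1)(s + 2).
Hence p(s) = (s + 1) (s + 2), with roots -2, -1.
The eigenvalues -2, -1 are distinct and real, so A is diagonalisable and x(t) = e^{At} x(0) = V diag(e^{λ_i t}) V^{-1} x(0), where the columns of V are the eigenvectors.
λ = -2: A - (-2)I = [[9, -6], [12, -8]]. Row 1 gives 9·v1 + (-6)·v2 = 0, so take v_1 = [-2, -3]^T.
λ = -1: A - (-1)I = [[8, -6], [12, -9]]. Row 1 gives 8·v1 + (-6)·v2 = 0, so take v_2 = [-3, -4]^T.
V = [v_1 v_2] = [[-2, -3], [-3, -4]] has det V = -1, so V^{-1} = adj(V)/det V = [[4, -3], [-3, 2]].
Modal coordinates z(0) = V^{-1} x(0): 4·1 + (-3)·(-1) = 7; (-3)·1 + 2·(-1) = -5; so z(0) = [7, -5]^T.
x_1(t) = Σ_i (v_i)_1 · z_i(0) · e^{λ_i t} (row 1 of V times the modal terms).
x_1(1.0) = (-2)·7·e^{-2·1.0} + (-3)·(-5)·e^{-1·1.0} = (-14)·0.135335 + 15·0.367879 = 3.6235.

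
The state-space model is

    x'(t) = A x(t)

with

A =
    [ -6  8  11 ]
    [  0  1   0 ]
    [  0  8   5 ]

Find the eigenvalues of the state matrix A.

-6, 1, 5

det(sI - A) = s^3 - (tr A)s^2 + (M11 + M22 + M33)s - det A, where Mii is the 2×2 principal minor of A obtained by deleting row i and column i.
tr A = (-6) + 1 + 5 = 0; M11 = 1·5 - 0·8 = 5 - 0 = 5; M22 = (-6)·5 - 11·0 = -30 - 0 = -30; M33 = (-6)·1 - 8·0 = -6 - 0 = -6; sum of minors = -31.
det A = (-6)·(1·5 - 0·8) - 8·(0·5 - 0·0) + 11·(0·8 - 1·0) = (-6)·5 - 8·0 + 11·0 = -30.
So p(s) = det(sI - A) = s^3 - 31s + 30.
Rational-root test: any integer root divides 30. Testing small divisors, s = 1 works: p(1) = 1 + 0 + (-31) + 30 = 0, so (s - 1) is a factor.
Dividing, p(s) = (s - 1)(s^2 + s - 30).
Factor s^2 + s - 30: two numbers with sum -1 and product -30 are 5 and -6, so s^2 + s - 30 = (s - 5)(s + 6).
Hence p(s) = (s - 5) (s - 1) (s + 6), with roots -6, 1, 5.
At least one eigenvalue has non-negative real part, so the system is not asymptotically stable.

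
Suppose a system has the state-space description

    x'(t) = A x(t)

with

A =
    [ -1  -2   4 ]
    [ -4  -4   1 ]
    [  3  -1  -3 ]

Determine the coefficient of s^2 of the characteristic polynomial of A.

Expand det(sI - A) for the 3×3 matrix.
p(s) = s^3 + 8s^2 - 69.
(Check: constant term = det(-A) = (-1)^3 det A = -69; coefficient of s^2 = -tr A = 8.)
The coefficient of s^2 is 8.

8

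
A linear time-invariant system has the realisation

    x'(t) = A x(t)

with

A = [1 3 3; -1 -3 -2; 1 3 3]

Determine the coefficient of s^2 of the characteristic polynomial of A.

Expand det(sI - A) for the 3×3 matrix.
p(s) = s^3 - s^2 - 3s.
(Check: constant term = det(-A) = (-1)^3 det A = 0; coefficient of s^2 = -tr A = -1.)
The coefficient of s^2 is -1.

-1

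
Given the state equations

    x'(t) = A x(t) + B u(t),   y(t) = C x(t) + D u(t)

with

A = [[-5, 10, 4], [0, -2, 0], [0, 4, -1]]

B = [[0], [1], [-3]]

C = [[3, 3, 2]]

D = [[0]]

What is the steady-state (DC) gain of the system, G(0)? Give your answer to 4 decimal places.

G(0) = C(-A)^{-1}B + D = -C A^{-1} B + D.
det A = -10, so A^{-1} = (1/-10)·adj(A) = [[-1/5, -13/5, -4/5], [0, -1/2, 0], [0, -2, -1]]
A^{-1} B = [-1/5, -1/2, 1]^T
C A^{-1} B = -1/10
G(0) = D - C A^{-1} B = 0 - (-1/10) = 1/10 ≈ 0.1000

0.1000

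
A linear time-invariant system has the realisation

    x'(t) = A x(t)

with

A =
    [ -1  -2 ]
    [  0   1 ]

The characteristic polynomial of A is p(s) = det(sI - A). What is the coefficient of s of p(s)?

0

For a 2×2 matrix, det(sI - A) = s^2 - (tr A)s + det A.
tr A = 0, det A = -1.
So p(s) = s^2 - 1.
The coefficient of s is 0.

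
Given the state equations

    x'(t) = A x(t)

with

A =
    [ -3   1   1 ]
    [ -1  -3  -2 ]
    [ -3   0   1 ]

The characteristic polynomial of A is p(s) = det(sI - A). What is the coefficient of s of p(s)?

7

Expand det(sI - A) for the 3×3 matrix.
p(s) = s^3 + 5s^2 + 7s - 7.
(Check: constant term = det(-A) = (-1)^3 det A = -7; coefficient of s^2 = -tr A = 5.)
The coefficient of s is 7.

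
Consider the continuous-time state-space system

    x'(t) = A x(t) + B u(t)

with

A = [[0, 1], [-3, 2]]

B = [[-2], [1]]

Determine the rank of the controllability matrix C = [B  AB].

2

AB = [[1], [8]]
Controllability matrix C = [B  AB] = [[-2, 1], [1, 8]]
det(C) = (-2)·8 - 1·1 = -16 - 1 = -17 ≠ 0, so rank(C) = 2.
rank(C) = 2 = n, so the pair (A, B) is completely controllable.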